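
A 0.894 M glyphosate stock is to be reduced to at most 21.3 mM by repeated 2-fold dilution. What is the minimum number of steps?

6

Need 2ⁿ ≥ 42.0, so n ≥ log(42.0)/log(2) = 5.39.
Minimum whole steps: n = 6.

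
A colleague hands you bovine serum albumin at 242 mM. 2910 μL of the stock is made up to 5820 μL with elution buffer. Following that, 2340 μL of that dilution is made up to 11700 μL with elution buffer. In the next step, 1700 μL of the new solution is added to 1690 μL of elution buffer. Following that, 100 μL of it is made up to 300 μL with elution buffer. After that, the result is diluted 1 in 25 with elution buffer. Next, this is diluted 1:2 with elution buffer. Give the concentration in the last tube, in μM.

Overall dilution factor = 2 × 5 × 1.994 × 3 × 25 × 2 = 2991.
242 mM / 2991 = 0.0809 mM = 80.9 μM.

80.9 μM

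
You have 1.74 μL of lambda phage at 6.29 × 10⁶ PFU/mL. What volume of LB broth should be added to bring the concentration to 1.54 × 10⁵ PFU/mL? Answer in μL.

V₂ = C₁V₁/C₂ = 6.29 × 10⁶ × 1.74 / 1.54 × 10⁵ = 71.1 μL.
Diluent to add = V₂ − V₁ = 71.1 − 1.74 = 69.3 μL.

69.3 μL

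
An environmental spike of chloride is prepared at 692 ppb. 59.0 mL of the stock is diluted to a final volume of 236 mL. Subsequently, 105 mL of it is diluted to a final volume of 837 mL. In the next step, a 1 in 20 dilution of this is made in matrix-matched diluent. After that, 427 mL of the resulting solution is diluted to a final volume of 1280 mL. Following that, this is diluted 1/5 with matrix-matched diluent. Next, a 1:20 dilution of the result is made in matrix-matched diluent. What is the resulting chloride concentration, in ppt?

Overall dilution factor = 4 × 7.971 × 20 × 2.998 × 5 × 20 = 1.91 × 10⁵.
692 ppb / 1.91 × 10⁵ = 3.62 × 10⁻³ ppb = 3.62 ppt.

3.62 ppt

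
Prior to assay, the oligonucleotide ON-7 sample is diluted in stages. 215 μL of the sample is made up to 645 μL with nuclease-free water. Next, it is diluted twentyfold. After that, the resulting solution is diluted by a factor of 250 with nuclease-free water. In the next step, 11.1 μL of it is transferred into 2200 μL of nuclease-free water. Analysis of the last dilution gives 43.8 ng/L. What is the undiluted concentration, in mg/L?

Overall dilution factor = 3 × 20 × 250 × 199.2 = 2.99 × 10⁶.
Original = 43.8 ng/L × 2.99 × 10⁶ = 1.31 × 10⁸ ng/L = 131 mg/L.

131 mg/L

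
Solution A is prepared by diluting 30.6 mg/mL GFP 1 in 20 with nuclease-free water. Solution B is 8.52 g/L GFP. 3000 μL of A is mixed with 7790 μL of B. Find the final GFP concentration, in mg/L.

6580 mg/L

C_A = 30.6 mg/mL / 20 = 1.53 mg/mL.
C_B = 8.52 g/L = 8.52 mg/mL.
C_mix = (C_A·V_A + C_B·V_B)/(V_A + V_B) = (1.53×3000 + 8.52×7790) / 10790 = 6.58 mg/mL = 6580 mg/L.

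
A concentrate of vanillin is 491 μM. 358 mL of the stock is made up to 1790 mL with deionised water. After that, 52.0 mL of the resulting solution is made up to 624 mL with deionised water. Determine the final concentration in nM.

Overall dilution factor = 5 × 12 = 60.0.
491 μM / 60.0 = 8.18 μM = 8180 nM.

8180 nM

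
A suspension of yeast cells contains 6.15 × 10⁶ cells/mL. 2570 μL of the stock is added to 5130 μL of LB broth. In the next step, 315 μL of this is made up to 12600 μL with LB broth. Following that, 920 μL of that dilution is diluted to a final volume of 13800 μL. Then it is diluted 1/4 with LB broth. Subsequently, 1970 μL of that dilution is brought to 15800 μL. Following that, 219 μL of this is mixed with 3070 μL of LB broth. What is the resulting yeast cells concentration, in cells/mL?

7.10 cells/mL

Overall dilution factor = 2.996 × 40 × 15 × 4 × 8.020 × 15.02 = 8.66 × 10⁵.
6.15 × 10⁶ cells/mL / 8.66 × 10⁵ = 7.10 cells/mL.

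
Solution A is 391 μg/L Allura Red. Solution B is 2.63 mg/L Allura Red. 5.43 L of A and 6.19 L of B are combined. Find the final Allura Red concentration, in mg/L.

1.58 mg/L

C_B = 2.63 mg/L = 2630 μg/L.
C_mix = (C_A·V_A + C_B·V_B)/(V_A + V_B) = (391×5.43 + 2630×6.19) / 11.62 = 1584 μg/L = 1.58 mg/L.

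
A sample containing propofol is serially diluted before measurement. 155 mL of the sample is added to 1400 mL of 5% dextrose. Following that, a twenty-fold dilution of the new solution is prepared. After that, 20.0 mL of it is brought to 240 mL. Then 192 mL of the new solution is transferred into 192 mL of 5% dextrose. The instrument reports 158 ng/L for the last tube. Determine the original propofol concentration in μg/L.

Overall dilution factor = 10.03 × 20 × 12 × 2 = 4815.
Original = 158 ng/L × 4815 = 7.61 × 10⁵ ng/L = 761 μg/L.

761 μg/L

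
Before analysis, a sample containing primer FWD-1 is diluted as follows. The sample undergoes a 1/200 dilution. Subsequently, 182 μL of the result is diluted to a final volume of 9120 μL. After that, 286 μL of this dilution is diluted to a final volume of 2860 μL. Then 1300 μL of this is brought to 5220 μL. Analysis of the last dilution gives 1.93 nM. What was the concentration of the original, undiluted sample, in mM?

Overall dilution factor = 200 × 50.11 × 10 × 4.015 = 4.02 × 10⁵.
Original = 1.93 nM × 4.02 × 10⁵ = 7.77 × 10⁵ nM = 0.777 mM.

0.777 mM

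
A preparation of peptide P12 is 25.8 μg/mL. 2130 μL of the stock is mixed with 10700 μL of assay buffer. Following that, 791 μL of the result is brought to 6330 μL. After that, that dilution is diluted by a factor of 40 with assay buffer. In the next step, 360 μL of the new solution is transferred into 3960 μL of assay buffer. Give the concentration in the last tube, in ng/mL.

Overall dilution factor = 6.023 × 8.003 × 40 × 12 = 2.31 × 10⁴.
25.8 μg/mL / 2.31 × 10⁴ = 1.12 × 10⁻³ μg/mL = 1.12 ng/mL.

1.12 ng/mL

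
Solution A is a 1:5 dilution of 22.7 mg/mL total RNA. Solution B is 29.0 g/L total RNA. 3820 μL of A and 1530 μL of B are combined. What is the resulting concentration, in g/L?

11.5 g/L

C_A = 22.7 mg/mL / 5 = 4.54 mg/mL.
C_B = 29.0 g/L = 29.0 mg/mL.
C_mix = (C_A·V_A + C_B·V_B)/(V_A + V_B) = (4.54×3820 + 29.0×1530) / 5350 = 11.5 mg/mL = 11.5 g/L.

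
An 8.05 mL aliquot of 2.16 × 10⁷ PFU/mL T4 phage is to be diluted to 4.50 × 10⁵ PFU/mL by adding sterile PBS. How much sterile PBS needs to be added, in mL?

378 mL

V₂ = C₁V₁/C₂ = 2.16 × 10⁷ × 8.05 / 4.50 × 10⁵ = 386 mL.
Diluent to add = V₂ − V₁ = 386 − 8.05 = 378 mL.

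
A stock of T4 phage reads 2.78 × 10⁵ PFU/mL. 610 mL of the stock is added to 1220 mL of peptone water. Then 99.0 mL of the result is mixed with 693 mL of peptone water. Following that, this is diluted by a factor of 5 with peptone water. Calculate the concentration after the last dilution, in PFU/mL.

Overall dilution factor = 3 × 8 × 5 = 120.
2.78 × 10⁵ PFU/mL / 120 = 2320 PFU/mL.

2320 PFU/mL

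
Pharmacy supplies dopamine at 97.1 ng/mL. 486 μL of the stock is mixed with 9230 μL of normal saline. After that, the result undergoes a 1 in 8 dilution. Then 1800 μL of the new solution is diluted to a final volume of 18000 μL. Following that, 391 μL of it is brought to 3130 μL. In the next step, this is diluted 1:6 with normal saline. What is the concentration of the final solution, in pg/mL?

1.26 pg/mL

Overall dilution factor = 19.99 × 8 × 10 × 8.005 × 6 = 7.68 × 10⁴.
97.1 ng/mL / 7.68 × 10⁴ = 1.26 × 10⁻³ ng/mL = 1.26 pg/mL.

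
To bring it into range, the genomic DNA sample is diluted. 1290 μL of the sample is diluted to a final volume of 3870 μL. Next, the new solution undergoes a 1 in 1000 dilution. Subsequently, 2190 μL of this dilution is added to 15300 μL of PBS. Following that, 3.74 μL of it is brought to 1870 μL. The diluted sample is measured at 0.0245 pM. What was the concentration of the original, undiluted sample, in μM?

Overall dilution factor = 3 × 1000 × 7.986 × 500 = 1.20 × 10⁷.
Original = 0.0245 pM × 1.20 × 10⁷ = 2.93 × 10⁵ pM = 0.293 μM.

0.293 μM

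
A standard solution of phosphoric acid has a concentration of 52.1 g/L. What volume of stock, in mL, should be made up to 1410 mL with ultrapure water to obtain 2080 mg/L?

2080 mg/L = 2.08 g/L.
V₁ = C₂V₂/C₁ = 2.08 × 1410 / 52.1 = 56.3 mL.

56.3 mL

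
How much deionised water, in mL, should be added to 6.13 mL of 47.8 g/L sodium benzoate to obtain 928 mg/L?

928 mg/L = 0.928 g/L.
V₂ = C₁V₁/C₂ = 47.8 × 6.13 / 0.928 = 316 mL.
Diluent to add = V₂ − V₁ = 316 − 6.13 = 310 mL.

310 mL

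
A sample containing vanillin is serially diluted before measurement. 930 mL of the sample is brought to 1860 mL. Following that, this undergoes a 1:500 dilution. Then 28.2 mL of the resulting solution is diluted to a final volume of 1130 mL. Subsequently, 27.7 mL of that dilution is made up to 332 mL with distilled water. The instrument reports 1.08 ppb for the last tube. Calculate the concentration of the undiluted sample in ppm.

519 ppm

Overall dilution factor = 2 × 500 × 40.07 × 11.99 = 4.80 × 10⁵.
Original = 1.08 ppb × 4.80 × 10⁵ = 5.19 × 10⁵ ppb = 519 ppm.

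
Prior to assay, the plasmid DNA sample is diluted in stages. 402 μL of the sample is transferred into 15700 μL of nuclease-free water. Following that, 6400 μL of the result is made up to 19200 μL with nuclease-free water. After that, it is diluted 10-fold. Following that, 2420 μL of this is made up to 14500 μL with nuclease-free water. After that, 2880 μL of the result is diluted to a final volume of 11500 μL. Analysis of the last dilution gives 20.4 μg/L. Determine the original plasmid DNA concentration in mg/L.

Overall dilution factor = 40.05 × 3 × 10 × 5.992 × 3.993 = 2.87 × 10⁴.
Original = 20.4 μg/L × 2.87 × 10⁴ = 5.86 × 10⁵ μg/L = 586 mg/L.

586 mg/L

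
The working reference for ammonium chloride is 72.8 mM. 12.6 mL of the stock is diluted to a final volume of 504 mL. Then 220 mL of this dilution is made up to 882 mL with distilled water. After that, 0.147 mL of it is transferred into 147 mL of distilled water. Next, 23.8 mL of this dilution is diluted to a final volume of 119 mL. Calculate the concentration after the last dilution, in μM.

0.0907 μM

Overall dilution factor = 40 × 4.009 × 1001 × 5 = 8.03 × 10⁵.
72.8 mM / 8.03 × 10⁵ = 9.07 × 10⁻⁵ mM = 0.0907 μM.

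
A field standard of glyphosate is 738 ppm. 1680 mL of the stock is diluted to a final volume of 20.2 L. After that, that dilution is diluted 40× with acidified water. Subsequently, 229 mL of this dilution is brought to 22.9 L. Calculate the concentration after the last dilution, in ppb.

Overall dilution factor = 12.02 × 40 × 100 = 4.81 × 10⁴.
738 ppm / 4.81 × 10⁴ = 0.0153 ppm = 15.3 ppb.

15.3 ppb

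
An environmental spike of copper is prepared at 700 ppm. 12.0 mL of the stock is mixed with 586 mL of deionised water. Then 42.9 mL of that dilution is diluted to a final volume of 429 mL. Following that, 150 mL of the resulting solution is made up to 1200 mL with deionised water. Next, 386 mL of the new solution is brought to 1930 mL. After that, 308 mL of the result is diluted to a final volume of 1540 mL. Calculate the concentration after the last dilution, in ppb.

7.02 ppb

Overall dilution factor = 49.83 × 10 × 8 × 5 × 5 = 9.97 × 10⁴.
700 ppm / 9.97 × 10⁴ = 7.02 × 10⁻³ ppm = 7.02 ppb.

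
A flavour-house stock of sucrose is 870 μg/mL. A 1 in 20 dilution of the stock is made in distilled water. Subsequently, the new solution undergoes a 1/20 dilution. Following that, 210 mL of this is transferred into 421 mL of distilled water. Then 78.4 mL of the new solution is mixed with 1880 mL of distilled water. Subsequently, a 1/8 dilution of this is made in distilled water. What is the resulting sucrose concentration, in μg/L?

3.62 μg/L

Overall dilution factor = 20 × 20 × 3.005 × 24.98 × 8 = 2.40 × 10⁵.
870 μg/mL / 2.40 × 10⁵ = 3.62 × 10⁻³ μg/mL = 3.62 μg/L.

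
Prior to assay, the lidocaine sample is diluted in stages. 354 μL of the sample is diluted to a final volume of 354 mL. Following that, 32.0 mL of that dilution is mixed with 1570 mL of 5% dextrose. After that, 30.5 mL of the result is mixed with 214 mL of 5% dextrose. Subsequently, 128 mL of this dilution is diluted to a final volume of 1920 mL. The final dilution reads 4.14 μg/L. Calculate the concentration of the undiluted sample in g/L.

Overall dilution factor = 1000 × 50.06 × 8.016 × 15 = 6.02 × 10⁶.
Original = 4.14 μg/L × 6.02 × 10⁶ = 2.49 × 10⁷ μg/L = 24.9 g/L.

24.9 g/L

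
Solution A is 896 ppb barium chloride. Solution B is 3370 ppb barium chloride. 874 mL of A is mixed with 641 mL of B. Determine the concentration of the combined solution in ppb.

C_mix = (C_A·V_A + C_B·V_B)/(V_A + V_B) = (896×874 + 3370×641) / 1515 = 1943 ppb.

1940 ppb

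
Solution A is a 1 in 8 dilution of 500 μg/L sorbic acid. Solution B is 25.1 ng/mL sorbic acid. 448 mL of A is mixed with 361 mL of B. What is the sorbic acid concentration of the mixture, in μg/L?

C_A = 500 μg/L / 8 = 62.5 μg/L.
C_B = 25.1 ng/mL = 25.1 μg/L.
C_mix = (C_A·V_A + C_B·V_B)/(V_A + V_B) = (62.5×448 + 25.1×361) / 809.0 = 45.8 μg/L.

45.8 μg/L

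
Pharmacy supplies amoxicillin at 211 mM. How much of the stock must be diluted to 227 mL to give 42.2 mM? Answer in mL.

V₁ = C₂V₂/C₁ = 42.2 × 227 / 211 = 45.4 mL.

45.4 mL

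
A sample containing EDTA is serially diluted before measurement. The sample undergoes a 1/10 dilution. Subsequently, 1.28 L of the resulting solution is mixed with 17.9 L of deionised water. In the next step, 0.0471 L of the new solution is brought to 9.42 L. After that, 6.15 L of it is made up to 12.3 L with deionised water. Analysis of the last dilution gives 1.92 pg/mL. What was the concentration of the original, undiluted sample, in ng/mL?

Overall dilution factor = 10 × 14.98 × 200 × 2 = 5.99 × 10⁴.
Original = 1.92 pg/mL × 5.99 × 10⁴ = 1.15 × 10⁵ pg/mL = 115 ng/mL.

115 ng/mL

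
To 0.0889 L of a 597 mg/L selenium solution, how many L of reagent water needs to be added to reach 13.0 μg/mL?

3.99 L

13.0 μg/mL = 13.0 mg/L.
V₂ = C₁V₁/C₂ = 597 × 0.0889 / 13.0 = 4.08 L.
Diluent to add = V₂ − V₁ = 4.08 − 0.0889 = 3.99 L.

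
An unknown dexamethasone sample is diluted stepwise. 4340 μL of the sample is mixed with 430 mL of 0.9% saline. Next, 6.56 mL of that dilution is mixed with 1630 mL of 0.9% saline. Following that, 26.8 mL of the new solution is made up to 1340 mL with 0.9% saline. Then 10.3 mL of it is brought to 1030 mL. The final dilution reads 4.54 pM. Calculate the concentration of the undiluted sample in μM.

Overall dilution factor = 100.1 × 249.5 × 50 × 100 = 1.25 × 10⁸.
Original = 4.54 pM × 1.25 × 10⁸ = 5.67 × 10⁸ pM = 567 μM.

567 μM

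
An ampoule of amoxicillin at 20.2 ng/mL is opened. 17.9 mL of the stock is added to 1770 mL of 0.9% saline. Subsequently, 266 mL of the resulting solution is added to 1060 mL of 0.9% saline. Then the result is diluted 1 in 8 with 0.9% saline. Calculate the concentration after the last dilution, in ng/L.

5.07 ng/L

Overall dilution factor = 99.88 × 4.985 × 8 = 3983.
20.2 ng/mL / 3983 = 5.07 × 10⁻³ ng/mL = 5.07 ng/L.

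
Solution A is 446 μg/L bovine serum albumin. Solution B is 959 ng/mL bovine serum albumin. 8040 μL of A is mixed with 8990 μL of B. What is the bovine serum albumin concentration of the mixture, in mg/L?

0.717 mg/L

C_B = 959 ng/mL = 959 μg/L.
C_mix = (C_A·V_A + C_B·V_B)/(V_A + V_B) = (446×8040 + 959×8990) / 17030 = 717 μg/L = 0.717 mg/L.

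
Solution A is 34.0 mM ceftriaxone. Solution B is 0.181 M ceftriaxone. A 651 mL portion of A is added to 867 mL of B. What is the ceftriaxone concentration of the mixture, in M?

0.118 M

C_B = 0.181 M = 181 mM.
C_mix = (C_A·V_A + C_B·V_B)/(V_A + V_B) = (34.0×651 + 181×867) / 1518 = 118 mM = 0.118 M.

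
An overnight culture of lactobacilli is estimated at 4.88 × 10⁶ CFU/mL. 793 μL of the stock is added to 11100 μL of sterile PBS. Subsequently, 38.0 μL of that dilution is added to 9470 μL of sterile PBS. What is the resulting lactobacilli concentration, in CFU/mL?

1300 CFU/mL

Overall dilution factor = 15.00 × 250.2 = 3753.
4.88 × 10⁶ CFU/mL / 3753 = 1300 CFU/mL.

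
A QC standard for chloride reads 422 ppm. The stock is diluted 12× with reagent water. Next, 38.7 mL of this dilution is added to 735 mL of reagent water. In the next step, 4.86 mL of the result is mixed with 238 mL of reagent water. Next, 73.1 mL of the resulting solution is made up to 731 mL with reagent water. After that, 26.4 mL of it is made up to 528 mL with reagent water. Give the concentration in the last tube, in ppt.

176 ppt

Overall dilution factor = 12 × 19.99 × 49.97 × 10 × 20 = 2.40 × 10⁶.
422 ppm / 2.40 × 10⁶ = 1.76 × 10⁻⁴ ppm = 176 ppt.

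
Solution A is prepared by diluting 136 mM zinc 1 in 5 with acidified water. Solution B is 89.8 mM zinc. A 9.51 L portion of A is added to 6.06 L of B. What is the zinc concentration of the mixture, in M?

0.0516 M

C_A = 136 mM / 5 = 27.2 mM.
C_mix = (C_A·V_A + C_B·V_B)/(V_A + V_B) = (27.2×9.51 + 89.8×6.06) / 15.57 = 51.6 mM = 0.0516 M.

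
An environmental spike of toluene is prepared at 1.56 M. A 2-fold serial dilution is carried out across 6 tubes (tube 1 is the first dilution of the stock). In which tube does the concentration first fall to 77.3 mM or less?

tube 5

Tube n has concentration 1.56 M / 2ⁿ.
Need 2ⁿ ≥ 1.56 M / 77.3 mM = 20.2, so n ≥ 4.33.
First such tube: n = 5.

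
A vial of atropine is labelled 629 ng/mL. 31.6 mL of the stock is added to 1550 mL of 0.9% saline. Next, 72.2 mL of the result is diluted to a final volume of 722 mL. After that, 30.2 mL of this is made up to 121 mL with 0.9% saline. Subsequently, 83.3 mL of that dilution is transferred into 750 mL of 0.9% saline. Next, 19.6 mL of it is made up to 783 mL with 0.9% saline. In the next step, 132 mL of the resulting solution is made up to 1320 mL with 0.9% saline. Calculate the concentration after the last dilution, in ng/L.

Overall dilution factor = 50.05 × 10 × 4.007 × 10.00 × 39.95 × 10 = 8.01 × 10⁶.
629 ng/mL / 8.01 × 10⁶ = 7.85 × 10⁻⁵ ng/mL = 0.0785 ng/L.

0.0785 ng/L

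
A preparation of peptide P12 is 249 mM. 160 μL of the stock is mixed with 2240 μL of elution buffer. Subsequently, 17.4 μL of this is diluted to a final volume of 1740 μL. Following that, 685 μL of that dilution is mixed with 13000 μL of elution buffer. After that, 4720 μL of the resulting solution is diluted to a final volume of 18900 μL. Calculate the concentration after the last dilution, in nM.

Overall dilution factor = 15 × 100 × 19.98 × 4.004 = 1.20 × 10⁵.
249 mM / 1.20 × 10⁵ = 2.08 × 10⁻³ mM = 2080 nM.

2080 nM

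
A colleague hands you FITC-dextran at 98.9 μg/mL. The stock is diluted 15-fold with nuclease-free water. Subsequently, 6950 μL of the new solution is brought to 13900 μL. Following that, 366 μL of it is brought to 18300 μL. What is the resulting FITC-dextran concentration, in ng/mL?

65.9 ng/mL

Overall dilution factor = 15 × 2 × 50 = 1500.
98.9 μg/mL / 1500 = 0.0659 μg/mL = 65.9 ng/mL.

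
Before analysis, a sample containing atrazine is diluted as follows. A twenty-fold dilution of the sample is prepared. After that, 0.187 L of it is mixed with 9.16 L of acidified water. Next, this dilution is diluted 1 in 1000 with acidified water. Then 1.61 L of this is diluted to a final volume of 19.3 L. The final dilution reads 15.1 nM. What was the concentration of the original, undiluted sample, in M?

Overall dilution factor = 20 × 49.98 × 1000 × 11.99 = 1.20 × 10⁷.
Original = 15.1 nM × 1.20 × 10⁷ = 1.81 × 10⁸ nM = 0.181 M.

0.181 M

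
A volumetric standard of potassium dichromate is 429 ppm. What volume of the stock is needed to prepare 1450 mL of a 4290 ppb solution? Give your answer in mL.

4290 ppb = 4.29 ppm.
V₁ = C₂V₂/C₁ = 4.29 × 1450 / 429 = 14.5 mL.

14.5 mL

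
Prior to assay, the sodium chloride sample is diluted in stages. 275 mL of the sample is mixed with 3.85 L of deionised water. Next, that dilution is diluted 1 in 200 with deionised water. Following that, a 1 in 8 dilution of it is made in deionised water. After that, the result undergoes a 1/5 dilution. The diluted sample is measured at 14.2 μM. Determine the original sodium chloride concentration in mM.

Overall dilution factor = 15 × 200 × 8 × 5 = 1.20 × 10⁵.
Original = 14.2 μM × 1.20 × 10⁵ = 1.70 × 10⁶ μM = 1700 mM.

1700 mM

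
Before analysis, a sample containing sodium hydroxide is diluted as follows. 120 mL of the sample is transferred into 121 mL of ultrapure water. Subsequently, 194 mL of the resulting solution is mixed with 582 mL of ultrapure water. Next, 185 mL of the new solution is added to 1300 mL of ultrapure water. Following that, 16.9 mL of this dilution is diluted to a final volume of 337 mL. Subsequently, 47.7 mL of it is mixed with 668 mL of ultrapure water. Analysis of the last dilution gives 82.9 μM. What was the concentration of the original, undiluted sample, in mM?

Overall dilution factor = 2.008 × 4 × 8.027 × 19.94 × 15.00 = 1.93 × 10⁴.
Original = 82.9 μM × 1.93 × 10⁴ = 1.60 × 10⁶ μM = 1600 mM.

1600 mM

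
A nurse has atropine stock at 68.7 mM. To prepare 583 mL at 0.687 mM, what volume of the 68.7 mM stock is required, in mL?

V₁ = C₂V₂/C₁ = 0.687 × 583 / 68.7 = 5.83 mL.

5.83 mL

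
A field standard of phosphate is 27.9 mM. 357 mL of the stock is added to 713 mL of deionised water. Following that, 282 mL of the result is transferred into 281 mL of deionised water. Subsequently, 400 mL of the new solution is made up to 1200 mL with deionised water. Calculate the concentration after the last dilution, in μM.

1550 μM

Overall dilution factor = 2.997 × 1.996 × 3 = 18.0.
27.9 mM / 18.0 = 1.55 mM = 1550 μM.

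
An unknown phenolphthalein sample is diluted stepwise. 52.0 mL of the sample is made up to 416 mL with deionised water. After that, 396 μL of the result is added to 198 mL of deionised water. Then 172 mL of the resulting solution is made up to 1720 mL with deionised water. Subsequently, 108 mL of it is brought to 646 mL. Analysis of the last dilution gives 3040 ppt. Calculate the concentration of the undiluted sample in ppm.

Overall dilution factor = 8 × 501 × 10 × 5.981 = 2.40 × 10⁵.
Original = 3040 ppt × 2.40 × 10⁵ = 7.29 × 10⁸ ppt = 729 ppm.

729 ppm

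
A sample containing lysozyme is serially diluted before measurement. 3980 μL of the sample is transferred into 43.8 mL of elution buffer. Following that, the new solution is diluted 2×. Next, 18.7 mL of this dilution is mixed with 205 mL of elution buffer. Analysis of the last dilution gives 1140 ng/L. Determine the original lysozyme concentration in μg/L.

327 μg/L

Overall dilution factor = 12.01 × 2 × 11.96 = 287.
Original = 1140 ng/L × 287 = 3.27 × 10⁵ ng/L = 327 μg/L.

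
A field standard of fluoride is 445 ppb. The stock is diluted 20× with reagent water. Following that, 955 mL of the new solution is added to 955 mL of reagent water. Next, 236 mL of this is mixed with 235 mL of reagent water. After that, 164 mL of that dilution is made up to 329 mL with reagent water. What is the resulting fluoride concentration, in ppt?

2780 ppt

Overall dilution factor = 20 × 2 × 1.996 × 2.006 = 160.
445 ppb / 160 = 2.78 ppb = 2780 ppt.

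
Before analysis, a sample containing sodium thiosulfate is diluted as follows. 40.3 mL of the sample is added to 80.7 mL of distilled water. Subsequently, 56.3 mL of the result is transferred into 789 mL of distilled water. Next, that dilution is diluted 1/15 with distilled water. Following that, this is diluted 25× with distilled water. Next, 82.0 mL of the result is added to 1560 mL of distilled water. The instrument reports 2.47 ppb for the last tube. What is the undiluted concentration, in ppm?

Overall dilution factor = 3.002 × 15.01 × 15 × 25 × 20.02 = 3.39 × 10⁵.
Original = 2.47 ppb × 3.39 × 10⁵ = 8.36 × 10⁵ ppb = 836 ppm.

836 ppm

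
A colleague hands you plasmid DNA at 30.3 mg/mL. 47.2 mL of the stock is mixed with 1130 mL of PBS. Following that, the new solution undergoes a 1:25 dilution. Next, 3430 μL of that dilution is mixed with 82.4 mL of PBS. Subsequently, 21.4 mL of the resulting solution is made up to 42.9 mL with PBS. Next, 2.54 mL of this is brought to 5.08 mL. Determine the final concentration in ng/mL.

Overall dilution factor = 24.94 × 25 × 25.02 × 2.005 × 2 = 6.26 × 10⁴.
30.3 mg/mL / 6.26 × 10⁴ = 4.84 × 10⁻⁴ mg/mL = 484 ng/mL.

484 ng/mL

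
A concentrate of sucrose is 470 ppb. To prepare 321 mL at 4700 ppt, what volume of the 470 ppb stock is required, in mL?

4700 ppt = 4.70 ppb.
V₁ = C₂V₂/C₁ = 4.70 × 321 / 470 = 3.21 mL.

3.21 mL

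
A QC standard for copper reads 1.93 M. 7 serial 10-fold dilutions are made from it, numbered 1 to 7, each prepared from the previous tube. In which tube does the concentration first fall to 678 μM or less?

Tube n has concentration 1.93 M / 10ⁿ.
Need 10ⁿ ≥ 1.93 M / 678 μM = 2847, so n ≥ 3.45.
First such tube: n = 4.

tube 4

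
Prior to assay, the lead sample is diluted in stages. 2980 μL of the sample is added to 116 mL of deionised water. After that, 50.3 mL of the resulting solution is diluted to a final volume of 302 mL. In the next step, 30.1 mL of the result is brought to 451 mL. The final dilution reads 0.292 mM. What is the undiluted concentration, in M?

Overall dilution factor = 39.93 × 6.004 × 14.98 = 3592.
Original = 0.292 mM × 3592 = 1049 mM = 1.05 M.

1.05 M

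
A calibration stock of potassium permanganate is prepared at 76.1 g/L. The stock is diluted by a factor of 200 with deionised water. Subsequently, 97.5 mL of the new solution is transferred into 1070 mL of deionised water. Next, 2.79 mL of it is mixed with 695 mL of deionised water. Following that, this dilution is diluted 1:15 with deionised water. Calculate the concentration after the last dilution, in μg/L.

Overall dilution factor = 200 × 11.97 × 250.1 × 15 = 8.98 × 10⁶.
76.1 g/L / 8.98 × 10⁶ = 8.47 × 10⁻⁶ g/L = 8.47 μg/L.

8.47 μg/L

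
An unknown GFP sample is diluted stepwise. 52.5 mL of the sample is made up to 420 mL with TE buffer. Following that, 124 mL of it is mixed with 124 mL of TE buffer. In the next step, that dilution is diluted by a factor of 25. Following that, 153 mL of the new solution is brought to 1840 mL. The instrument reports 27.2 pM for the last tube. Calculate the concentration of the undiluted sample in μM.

0.131 μM

Overall dilution factor = 8 × 2 × 25 × 12.03 = 4810.
Original = 27.2 pM × 4810 = 1.31 × 10⁵ pM = 0.131 μM.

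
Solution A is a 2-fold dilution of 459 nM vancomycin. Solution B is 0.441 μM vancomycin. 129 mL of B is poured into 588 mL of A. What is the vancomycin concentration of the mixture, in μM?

C_A = 459 nM / 2 = 230 nM.
C_B = 0.441 μM = 441 nM.
C_mix = (C_A·V_A + C_B·V_B)/(V_A + V_B) = (230×588 + 441×129) / 717.0 = 268 nM = 0.268 μM.

0.268 μM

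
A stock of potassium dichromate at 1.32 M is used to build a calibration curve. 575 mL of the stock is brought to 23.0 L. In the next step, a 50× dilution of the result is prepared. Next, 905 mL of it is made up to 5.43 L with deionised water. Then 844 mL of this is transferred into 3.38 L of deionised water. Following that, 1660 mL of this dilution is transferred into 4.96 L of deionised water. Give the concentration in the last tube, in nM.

5510 nM

Overall dilution factor = 40 × 50 × 6 × 5.005 × 3.988 = 2.40 × 10⁵.
1.32 M / 2.40 × 10⁵ = 5.51 × 10⁻⁶ M = 5510 nM.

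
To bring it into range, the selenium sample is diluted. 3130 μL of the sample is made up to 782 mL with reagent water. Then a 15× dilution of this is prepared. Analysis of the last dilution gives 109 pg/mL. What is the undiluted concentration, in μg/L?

408 μg/L

Overall dilution factor = 249.8 × 15 = 3748.
Original = 109 pg/mL × 3748 = 4.08 × 10⁵ pg/mL = 408 μg/L.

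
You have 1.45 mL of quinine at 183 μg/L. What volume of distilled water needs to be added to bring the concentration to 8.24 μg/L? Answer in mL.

V₂ = C₁V₁/C₂ = 183 × 1.45 / 8.24 = 32.2 mL.
Diluent to add = V₂ − V₁ = 32.2 − 1.45 = 30.8 mL.

30.8 mL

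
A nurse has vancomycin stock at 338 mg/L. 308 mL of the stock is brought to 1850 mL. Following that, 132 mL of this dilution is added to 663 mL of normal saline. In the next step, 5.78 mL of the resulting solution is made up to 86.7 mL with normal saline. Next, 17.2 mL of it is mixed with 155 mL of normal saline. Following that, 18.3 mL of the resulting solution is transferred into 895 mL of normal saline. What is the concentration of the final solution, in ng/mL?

Overall dilution factor = 6.006 × 6.023 × 15 × 10.01 × 49.91 = 2.71 × 10⁵.
338 mg/L / 2.71 × 10⁵ = 1.25 × 10⁻³ mg/L = 1.25 ng/mL.

1.25 ng/mL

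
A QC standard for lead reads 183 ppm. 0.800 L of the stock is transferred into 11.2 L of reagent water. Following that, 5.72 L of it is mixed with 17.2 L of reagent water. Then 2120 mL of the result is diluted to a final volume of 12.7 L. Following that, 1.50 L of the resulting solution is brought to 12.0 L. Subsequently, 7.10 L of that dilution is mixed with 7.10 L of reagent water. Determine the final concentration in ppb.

31.8 ppb

Overall dilution factor = 15 × 4.007 × 5.991 × 8 × 2 = 5761.
183 ppm / 5761 = 0.0318 ppm = 31.8 ppb.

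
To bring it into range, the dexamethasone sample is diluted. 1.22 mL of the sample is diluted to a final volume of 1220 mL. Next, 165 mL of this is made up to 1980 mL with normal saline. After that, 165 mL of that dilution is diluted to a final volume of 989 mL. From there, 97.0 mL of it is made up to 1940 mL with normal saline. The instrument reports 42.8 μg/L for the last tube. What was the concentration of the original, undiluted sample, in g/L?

61.6 g/L

Overall dilution factor = 1000 × 12 × 5.994 × 20 = 1.44 × 10⁶.
Original = 42.8 μg/L × 1.44 × 10⁶ = 6.16 × 10⁷ μg/L = 61.6 g/L.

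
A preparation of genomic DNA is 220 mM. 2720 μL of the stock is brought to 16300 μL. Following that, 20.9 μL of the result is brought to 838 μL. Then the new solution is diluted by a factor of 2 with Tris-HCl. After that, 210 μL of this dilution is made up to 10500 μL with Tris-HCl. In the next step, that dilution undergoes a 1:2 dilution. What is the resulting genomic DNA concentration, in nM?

4580 nM

Overall dilution factor = 5.993 × 40.10 × 2 × 50 × 2 = 4.81 × 10⁴.
220 mM / 4.81 × 10⁴ = 4.58 × 10⁻³ mM = 4580 nM.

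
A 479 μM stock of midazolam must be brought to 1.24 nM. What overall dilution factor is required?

Factor = C₀/C_target = 479 μM / 1.24 nM = 3.86 × 10⁵.

3.86 × 10⁵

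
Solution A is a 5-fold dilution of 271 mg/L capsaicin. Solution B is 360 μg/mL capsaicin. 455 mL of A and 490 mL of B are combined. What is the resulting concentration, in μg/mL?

C_A = 271 mg/L / 5 = 54.2 mg/L.
C_B = 360 μg/mL = 360 mg/L.
C_mix = (C_A·V_A + C_B·V_B)/(V_A + V_B) = (54.2×455 + 360×490) / 945.0 = 213 mg/L = 213 μg/mL.

213 μg/mL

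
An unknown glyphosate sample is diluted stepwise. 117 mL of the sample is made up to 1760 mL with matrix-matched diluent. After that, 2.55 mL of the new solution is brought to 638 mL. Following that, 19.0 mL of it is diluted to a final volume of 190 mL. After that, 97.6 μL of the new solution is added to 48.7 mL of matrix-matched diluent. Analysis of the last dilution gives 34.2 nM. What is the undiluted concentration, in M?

Overall dilution factor = 15.04 × 250.2 × 10 × 500.0 = 1.88 × 10⁷.
Original = 34.2 nM × 1.88 × 10⁷ = 6.44 × 10⁸ nM = 0.644 M.

0.644 M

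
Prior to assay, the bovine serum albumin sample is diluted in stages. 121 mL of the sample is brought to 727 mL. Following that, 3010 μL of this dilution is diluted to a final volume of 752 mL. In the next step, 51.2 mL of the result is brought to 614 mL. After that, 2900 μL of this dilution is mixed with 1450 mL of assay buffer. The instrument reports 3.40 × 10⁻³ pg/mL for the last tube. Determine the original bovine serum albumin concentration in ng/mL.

Overall dilution factor = 6.008 × 249.8 × 11.99 × 501 = 9.02 × 10⁶.
Original = 3.40 × 10⁻³ pg/mL × 9.02 × 10⁶ = 3.07 × 10⁴ pg/mL = 30.7 ng/mL.

30.7 ng/mL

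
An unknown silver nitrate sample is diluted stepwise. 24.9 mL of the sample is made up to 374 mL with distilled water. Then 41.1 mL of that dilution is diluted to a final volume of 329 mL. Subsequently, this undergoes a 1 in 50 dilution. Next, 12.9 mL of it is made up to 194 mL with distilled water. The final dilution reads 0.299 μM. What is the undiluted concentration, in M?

0.0270 M

Overall dilution factor = 15.02 × 8.005 × 50 × 15.04 = 9.04 × 10⁴.
Original = 0.299 μM × 9.04 × 10⁴ = 2.70 × 10⁴ μM = 0.0270 M.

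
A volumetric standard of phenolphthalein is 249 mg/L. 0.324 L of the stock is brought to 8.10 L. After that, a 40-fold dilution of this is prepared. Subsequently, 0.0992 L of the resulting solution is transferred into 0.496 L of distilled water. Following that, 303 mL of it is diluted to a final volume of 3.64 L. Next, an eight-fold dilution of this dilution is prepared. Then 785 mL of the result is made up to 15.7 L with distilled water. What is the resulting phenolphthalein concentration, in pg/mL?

21.6 pg/mL

Overall dilution factor = 25 × 40 × 6 × 12.01 × 8 × 20 = 1.15 × 10⁷.
249 mg/L / 1.15 × 10⁷ = 2.16 × 10⁻⁵ mg/L = 21.6 pg/mL.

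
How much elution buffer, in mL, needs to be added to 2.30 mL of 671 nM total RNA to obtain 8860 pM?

8860 pM = 8.86 nM.
V₂ = C₁V₁/C₂ = 671 × 2.30 / 8.86 = 174 mL.
Diluent to add = V₂ − V₁ = 174 − 2.30 = 172 mL.

172 mL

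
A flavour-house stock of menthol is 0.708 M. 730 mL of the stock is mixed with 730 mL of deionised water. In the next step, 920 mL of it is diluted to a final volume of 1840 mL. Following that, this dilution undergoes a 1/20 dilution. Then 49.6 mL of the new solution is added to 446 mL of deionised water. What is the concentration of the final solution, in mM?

Overall dilution factor = 2 × 2 × 20 × 9.992 = 799.
0.708 M / 799 = 8.86 × 10⁻⁴ M = 0.886 mM.

0.886 mM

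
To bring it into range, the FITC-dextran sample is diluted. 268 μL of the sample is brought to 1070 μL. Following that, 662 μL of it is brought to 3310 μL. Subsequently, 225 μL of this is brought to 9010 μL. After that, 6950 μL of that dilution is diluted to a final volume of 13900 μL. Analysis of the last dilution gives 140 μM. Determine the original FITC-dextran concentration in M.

Overall dilution factor = 3.993 × 5 × 40.04 × 2 = 1599.
Original = 140 μM × 1599 = 2.24 × 10⁵ μM = 0.224 M.

0.224 M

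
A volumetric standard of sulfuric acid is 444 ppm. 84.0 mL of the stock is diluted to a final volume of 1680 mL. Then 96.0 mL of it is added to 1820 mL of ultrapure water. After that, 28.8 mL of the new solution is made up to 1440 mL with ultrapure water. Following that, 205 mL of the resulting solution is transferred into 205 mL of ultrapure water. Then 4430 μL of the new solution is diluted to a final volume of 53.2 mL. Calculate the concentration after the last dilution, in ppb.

0.926 ppb

Overall dilution factor = 20 × 19.96 × 50 × 2 × 12.01 = 4.79 × 10⁵.
444 ppm / 4.79 × 10⁵ = 9.26 × 10⁻⁴ ppm = 0.926 ppb.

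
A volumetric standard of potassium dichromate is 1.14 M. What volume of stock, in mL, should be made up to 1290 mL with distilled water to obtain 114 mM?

114 mM = 0.114 M.
V₁ = C₂V₂/C₁ = 0.114 × 1290 / 1.14 = 129 mL.

129 mL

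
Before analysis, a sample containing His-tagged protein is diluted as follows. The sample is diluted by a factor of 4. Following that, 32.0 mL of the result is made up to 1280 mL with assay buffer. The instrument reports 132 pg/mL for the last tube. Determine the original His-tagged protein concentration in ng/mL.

Overall dilution factor = 4 × 40 = 160.
Original = 132 pg/mL × 160 = 2.11 × 10⁴ pg/mL = 21.1 ng/mL.

21.1 ng/mL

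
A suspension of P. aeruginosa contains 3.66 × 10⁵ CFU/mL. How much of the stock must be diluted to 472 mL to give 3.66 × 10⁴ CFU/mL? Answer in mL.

V₁ = C₂V₂/C₁ = 3.66 × 10⁴ × 472 / 3.66 × 10⁵ = 47.2 mL.

47.2 mL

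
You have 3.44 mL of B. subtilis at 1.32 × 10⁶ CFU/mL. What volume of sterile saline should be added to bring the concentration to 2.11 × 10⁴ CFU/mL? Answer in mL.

212 mL

V₂ = C₁V₁/C₂ = 1.32 × 10⁶ × 3.44 / 2.11 × 10⁴ = 215 mL.
Diluent to add = V₂ − V₁ = 215 − 3.44 = 212 mL.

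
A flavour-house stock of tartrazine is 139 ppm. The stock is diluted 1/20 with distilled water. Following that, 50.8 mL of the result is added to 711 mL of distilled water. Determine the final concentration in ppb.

463 ppb

Overall dilution factor = 20 × 15.00 = 300.
139 ppm / 300 = 0.463 ppm = 463 ppb.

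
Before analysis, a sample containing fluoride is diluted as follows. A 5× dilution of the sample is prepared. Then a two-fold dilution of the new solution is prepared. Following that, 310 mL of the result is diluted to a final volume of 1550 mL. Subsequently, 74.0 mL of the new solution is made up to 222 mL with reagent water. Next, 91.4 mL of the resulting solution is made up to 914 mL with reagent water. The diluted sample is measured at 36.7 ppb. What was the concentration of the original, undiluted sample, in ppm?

55.1 ppm

Overall dilution factor = 5 × 2 × 5 × 3 × 10 = 1500.
Original = 36.7 ppb × 1500 = 5.51 × 10⁴ ppb = 55.1 ppm.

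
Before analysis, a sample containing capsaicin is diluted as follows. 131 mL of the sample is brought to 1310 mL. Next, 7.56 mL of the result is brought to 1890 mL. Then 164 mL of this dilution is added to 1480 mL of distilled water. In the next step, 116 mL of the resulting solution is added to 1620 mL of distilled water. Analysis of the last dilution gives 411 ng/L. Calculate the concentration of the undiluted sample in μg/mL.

154 μg/mL

Overall dilution factor = 10 × 250 × 10.02 × 14.97 = 3.75 × 10⁵.
Original = 411 ng/L × 3.75 × 10⁵ = 1.54 × 10⁸ ng/L = 154 μg/mL.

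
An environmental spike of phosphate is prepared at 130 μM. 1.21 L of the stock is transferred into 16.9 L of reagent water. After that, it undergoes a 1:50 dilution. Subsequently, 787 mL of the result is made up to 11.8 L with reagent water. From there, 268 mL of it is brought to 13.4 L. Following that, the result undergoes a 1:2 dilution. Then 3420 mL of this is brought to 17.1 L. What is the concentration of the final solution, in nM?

Overall dilution factor = 14.97 × 50 × 14.99 × 50 × 2 × 5 = 5.61 × 10⁶.
130 μM / 5.61 × 10⁶ = 2.32 × 10⁻⁵ μM = 0.0232 nM.

0.0232 nM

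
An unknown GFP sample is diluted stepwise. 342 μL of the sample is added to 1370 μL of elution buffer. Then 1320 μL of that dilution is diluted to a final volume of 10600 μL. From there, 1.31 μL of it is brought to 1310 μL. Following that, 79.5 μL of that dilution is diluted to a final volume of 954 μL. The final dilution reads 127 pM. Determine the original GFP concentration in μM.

Overall dilution factor = 5.006 × 8.030 × 1000 × 12 = 4.82 × 10⁵.
Original = 127 pM × 4.82 × 10⁵ = 6.13 × 10⁷ pM = 61.3 μM.

61.3 μM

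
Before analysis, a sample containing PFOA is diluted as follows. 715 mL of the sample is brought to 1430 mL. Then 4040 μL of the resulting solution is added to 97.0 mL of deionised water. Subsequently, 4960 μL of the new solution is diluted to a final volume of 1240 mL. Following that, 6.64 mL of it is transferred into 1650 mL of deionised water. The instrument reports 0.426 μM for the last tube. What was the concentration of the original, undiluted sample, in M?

1.33 M

Overall dilution factor = 2 × 25.01 × 250 × 249.5 = 3.12 × 10⁶.
Original = 0.426 μM × 3.12 × 10⁶ = 1.33 × 10⁶ μM = 1.33 M.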